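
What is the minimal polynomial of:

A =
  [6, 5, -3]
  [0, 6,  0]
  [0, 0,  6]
x^2 - 12*x + 36

The characteristic polynomial is χ_A(x) = (x - 6)^3, so the eigenvalues are known. The minimal polynomial is
  m_A(x) = Π_λ (x − λ)^{k_λ}
where k_λ is the size of the *largest* Jordan block for λ (equivalently, the smallest k with (A − λI)^k v = 0 for every generalised eigenvector v of λ).

  λ = 6: largest Jordan block has size 2, contributing (x − 6)^2

So m_A(x) = (x - 6)^2 = x^2 - 12*x + 36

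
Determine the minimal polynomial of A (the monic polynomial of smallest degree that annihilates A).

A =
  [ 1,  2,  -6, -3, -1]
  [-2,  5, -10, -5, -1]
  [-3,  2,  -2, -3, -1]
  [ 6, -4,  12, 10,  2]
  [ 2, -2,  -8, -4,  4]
x^2 - 7*x + 12

The characteristic polynomial is χ_A(x) = (x - 4)^3*(x - 3)^2, so the eigenvalues are known. The minimal polynomial is
  m_A(x) = Π_λ (x − λ)^{k_λ}
where k_λ is the size of the *largest* Jordan block for λ (equivalently, the smallest k with (A − λI)^k v = 0 for every generalised eigenvector v of λ).

  λ = 3: largest Jordan block has size 1, contributing (x − 3)
  λ = 4: largest Jordan block has size 1, contributing (x − 4)

So m_A(x) = (x - 4)*(x - 3) = x^2 - 7*x + 12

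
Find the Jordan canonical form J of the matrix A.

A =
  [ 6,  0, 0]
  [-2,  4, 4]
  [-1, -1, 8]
J_2(6) ⊕ J_1(6)

The characteristic polynomial is
  det(x·I − A) = x^3 - 18*x^2 + 108*x - 216 = (x - 6)^3

Eigenvalues and multiplicities (the geometric multiplicity of λ is n − rank(A − λI), which equals the number of Jordan blocks for λ):
  λ = 6: algebraic multiplicity = 3, geometric multiplicity = 2

Determining the block sizes for each eigenvalue:
  λ = 6: 2 blocks summing to 3 forces exactly one block of size 2 and the rest size 1 → block sizes [2, 1]

Assembling the blocks gives a Jordan form
J =
  [6, 1, 0]
  [0, 6, 0]
  [0, 0, 6]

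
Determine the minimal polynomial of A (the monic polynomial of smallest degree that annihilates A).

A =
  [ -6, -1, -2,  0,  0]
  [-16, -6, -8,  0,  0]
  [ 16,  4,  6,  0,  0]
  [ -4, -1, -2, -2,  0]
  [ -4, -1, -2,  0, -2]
x^2 + 4*x + 4

The characteristic polynomial is χ_A(x) = (x + 2)^5, so the eigenvalues are known. The minimal polynomial is
  m_A(x) = Π_λ (x − λ)^{k_λ}
where k_λ is the size of the *largest* Jordan block for λ (equivalently, the smallest k with (A − λI)^k v = 0 for every generalised eigenvector v of λ).

  λ = -2: largest Jordan block has size 2, contributing (x + 2)^2

So m_A(x) = (x + 2)^2 = x^2 + 4*x + 4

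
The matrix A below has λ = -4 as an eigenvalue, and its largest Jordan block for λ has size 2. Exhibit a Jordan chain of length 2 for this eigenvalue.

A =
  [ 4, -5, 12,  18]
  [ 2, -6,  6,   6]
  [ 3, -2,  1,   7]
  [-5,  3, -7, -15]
A Jordan chain for λ = -4 of length 2:
v_1 = (8, 2, 3, -5)ᵀ
v_2 = (1, 0, 0, 0)ᵀ

Let N = A − (-4)·I. We want v_2 with N^2 v_2 = 0 but N^1 v_2 ≠ 0; then v_{j-1} := N · v_j for j = 2, …, 2.

Pick v_2 = (1, 0, 0, 0)ᵀ.
Then v_1 = N · v_2 = (8, 2, 3, -5)ᵀ.

Sanity check: (A − (-4)·I) v_1 = (0, 0, 0, 0)ᵀ = 0. ✓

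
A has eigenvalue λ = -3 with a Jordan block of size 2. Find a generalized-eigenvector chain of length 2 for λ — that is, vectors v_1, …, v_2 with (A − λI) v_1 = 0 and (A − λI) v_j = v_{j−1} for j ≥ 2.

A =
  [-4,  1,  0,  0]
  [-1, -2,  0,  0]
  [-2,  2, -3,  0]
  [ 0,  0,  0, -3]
A Jordan chain for λ = -3 of length 2:
v_1 = (-1, -1, -2, 0)ᵀ
v_2 = (1, 0, 0, 0)ᵀ

Let N = A − (-3)·I. We want v_2 with N^2 v_2 = 0 but N^1 v_2 ≠ 0; then v_{j-1} := N · v_j for j = 2, …, 2.

Pick v_2 = (1, 0, 0, 0)ᵀ.
Then v_1 = N · v_2 = (-1, -1, -2, 0)ᵀ.

Sanity check: (A − (-3)·I) v_1 = (0, 0, 0, 0)ᵀ = 0. ✓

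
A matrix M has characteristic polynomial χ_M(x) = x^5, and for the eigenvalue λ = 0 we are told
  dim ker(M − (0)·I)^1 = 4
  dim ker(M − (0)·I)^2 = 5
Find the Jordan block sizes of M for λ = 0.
Block sizes for λ = 0: [2, 1, 1, 1]

From the dimensions of kernels of powers, the number of Jordan blocks of size at least j is d_j − d_{j−1} where d_j = dim ker(N^j) (with d_0 = 0). Computing the differences gives [4, 1].
The number of blocks of size exactly k is (#blocks of size ≥ k) − (#blocks of size ≥ k + 1), so the partition is: 3 block(s) of size 1, 1 block(s) of size 2.
In nonincreasing order the block sizes are [2, 1, 1, 1].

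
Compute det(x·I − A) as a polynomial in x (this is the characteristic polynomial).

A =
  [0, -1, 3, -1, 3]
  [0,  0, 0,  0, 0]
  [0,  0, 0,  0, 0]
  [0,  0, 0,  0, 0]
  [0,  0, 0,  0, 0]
x^5

Expanding det(x·I − A) (e.g. by cofactor expansion or by noting that A is similar to its Jordan form J, which has the same characteristic polynomial as A) gives
  χ_A(x) = x^5
which factors as x^5. The eigenvalues (with algebraic multiplicities) are λ = 0 with multiplicity 5.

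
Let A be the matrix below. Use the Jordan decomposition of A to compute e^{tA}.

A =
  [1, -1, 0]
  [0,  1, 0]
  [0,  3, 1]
e^{tA} =
  [exp(t), -t*exp(t), 0]
  [0, exp(t), 0]
  [0, 3*t*exp(t), exp(t)]

Strategy: write A = P · J · P⁻¹ where J is a Jordan canonical form, so e^{tA} = P · e^{tJ} · P⁻¹, and e^{tJ} can be computed block-by-block.

A has Jordan form
J =
  [1, 1, 0]
  [0, 1, 0]
  [0, 0, 1]
(up to reordering of blocks).

Per-block formulas:
  For a 1×1 block at λ = 1: exp(t · [1]) = [e^(1t)].
  For a 2×2 Jordan block J_2(1): exp(t · J_2(1)) = e^(1t)·(I + t·N), where N is the 2×2 nilpotent shift.

After assembling e^{tJ} and conjugating by P, we get:

e^{tA} =
  [exp(t), -t*exp(t), 0]
  [0, exp(t), 0]
  [0, 3*t*exp(t), exp(t)]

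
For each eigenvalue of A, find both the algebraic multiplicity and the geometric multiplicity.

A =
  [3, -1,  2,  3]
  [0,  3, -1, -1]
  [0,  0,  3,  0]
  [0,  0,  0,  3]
λ = 3: alg = 4, geom = 2

Step 1 — factor the characteristic polynomial to read off the algebraic multiplicities:
  χ_A(x) = (x - 3)^4

Step 2 — compute geometric multiplicities via the rank-nullity identity g(λ) = n − rank(A − λI):
  rank(A − (3)·I) = 2, so dim ker(A − (3)·I) = n − 2 = 2

Summary:
  λ = 3: algebraic multiplicity = 4, geometric multiplicity = 2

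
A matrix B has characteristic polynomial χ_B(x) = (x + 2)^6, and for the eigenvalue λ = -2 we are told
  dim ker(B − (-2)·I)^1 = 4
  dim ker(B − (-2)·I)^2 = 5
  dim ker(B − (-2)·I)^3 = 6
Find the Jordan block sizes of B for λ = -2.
Block sizes for λ = -2: [3, 1, 1, 1]

From the dimensions of kernels of powers, the number of Jordan blocks of size at least j is d_j − d_{j−1} where d_j = dim ker(N^j) (with d_0 = 0). Computing the differences gives [4, 1, 1].
The number of blocks of size exactly k is (#blocks of size ≥ k) − (#blocks of size ≥ k + 1), so the partition is: 3 block(s) of size 1, 1 block(s) of size 3.
In nonincreasing order the block sizes are [3, 1, 1, 1].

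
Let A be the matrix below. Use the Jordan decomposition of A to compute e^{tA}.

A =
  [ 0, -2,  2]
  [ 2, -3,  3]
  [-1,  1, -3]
e^{tA} =
  [-t^2*exp(-2*t) + 2*t*exp(-2*t) + exp(-2*t), -2*t*exp(-2*t), -2*t^2*exp(-2*t) + 2*t*exp(-2*t)]
  [-t^2*exp(-2*t)/2 + 2*t*exp(-2*t), -t*exp(-2*t) + exp(-2*t), -t^2*exp(-2*t) + 3*t*exp(-2*t)]
  [t^2*exp(-2*t)/2 - t*exp(-2*t), t*exp(-2*t), t^2*exp(-2*t) - t*exp(-2*t) + exp(-2*t)]

Strategy: write A = P · J · P⁻¹ where J is a Jordan canonical form, so e^{tA} = P · e^{tJ} · P⁻¹, and e^{tJ} can be computed block-by-block.

A has Jordan form
J =
  [-2,  1,  0]
  [ 0, -2,  1]
  [ 0,  0, -2]
(up to reordering of blocks).

Per-block formulas:
  For a 3×3 Jordan block J_3(-2): exp(t · J_3(-2)) = e^(-2t)·(I + t·N + (t^2/2)·N^2), where N is the 3×3 nilpotent shift.

After assembling e^{tJ} and conjugating by P, we get:

e^{tA} =
  [-t^2*exp(-2*t) + 2*t*exp(-2*t) + exp(-2*t), -2*t*exp(-2*t), -2*t^2*exp(-2*t) + 2*t*exp(-2*t)]
  [-t^2*exp(-2*t)/2 + 2*t*exp(-2*t), -t*exp(-2*t) + exp(-2*t), -t^2*exp(-2*t) + 3*t*exp(-2*t)]
  [t^2*exp(-2*t)/2 - t*exp(-2*t), t*exp(-2*t), t^2*exp(-2*t) - t*exp(-2*t) + exp(-2*t)]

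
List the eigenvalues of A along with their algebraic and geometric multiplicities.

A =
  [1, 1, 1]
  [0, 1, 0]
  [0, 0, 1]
λ = 1: alg = 3, geom = 2

Step 1 — factor the characteristic polynomial to read off the algebraic multiplicities:
  χ_A(x) = (x - 1)^3

Step 2 — compute geometric multiplicities via the rank-nullity identity g(λ) = n − rank(A − λI):
  rank(A − (1)·I) = 1, so dim ker(A − (1)·I) = n − 1 = 2

Summary:
  λ = 1: algebraic multiplicity = 3, geometric multiplicity = 2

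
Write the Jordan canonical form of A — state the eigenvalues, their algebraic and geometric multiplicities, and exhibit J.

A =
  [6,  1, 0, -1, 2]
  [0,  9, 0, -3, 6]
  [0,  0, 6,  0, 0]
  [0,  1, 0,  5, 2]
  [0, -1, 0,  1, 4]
J_2(6) ⊕ J_1(6) ⊕ J_1(6) ⊕ J_1(6)

The characteristic polynomial is
  det(x·I − A) = x^5 - 30*x^4 + 360*x^3 - 2160*x^2 + 6480*x - 7776 = (x - 6)^5

Eigenvalues and multiplicities (the geometric multiplicity of λ is n − rank(A − λI), which equals the number of Jordan blocks for λ):
  λ = 6: algebraic multiplicity = 5, geometric multiplicity = 4

Determining the block sizes for each eigenvalue:
  λ = 6: 4 blocks summing to 5 forces exactly one block of size 2 and the rest size 1 → block sizes [2, 1, 1, 1]

Assembling the blocks gives a Jordan form
J =
  [6, 1, 0, 0, 0]
  [0, 6, 0, 0, 0]
  [0, 0, 6, 0, 0]
  [0, 0, 0, 6, 0]
  [0, 0, 0, 0, 6]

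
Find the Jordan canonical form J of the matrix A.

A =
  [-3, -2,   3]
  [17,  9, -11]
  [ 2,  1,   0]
J_3(2)

The characteristic polynomial is
  det(x·I − A) = x^3 - 6*x^2 + 12*x - 8 = (x - 2)^3

Eigenvalues and multiplicities (the geometric multiplicity of λ is n − rank(A − λI), which equals the number of Jordan blocks for λ):
  λ = 2: algebraic multiplicity = 3, geometric multiplicity = 1

Determining the block sizes for each eigenvalue:
  λ = 2: one block (gm = 1), so the single block has size am = 3 → block sizes [3]

Assembling the blocks gives a Jordan form
J =
  [2, 1, 0]
  [0, 2, 1]
  [0, 0, 2]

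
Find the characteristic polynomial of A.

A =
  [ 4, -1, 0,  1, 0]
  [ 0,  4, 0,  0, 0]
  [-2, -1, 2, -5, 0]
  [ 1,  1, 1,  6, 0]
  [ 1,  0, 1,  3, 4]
x^5 - 20*x^4 + 160*x^3 - 640*x^2 + 1280*x - 1024

Expanding det(x·I − A) (e.g. by cofactor expansion or by noting that A is similar to its Jordan form J, which has the same characteristic polynomial as A) gives
  χ_A(x) = x^5 - 20*x^4 + 160*x^3 - 640*x^2 + 1280*x - 1024
which factors as (x - 4)^5. The eigenvalues (with algebraic multiplicities) are λ = 4 with multiplicity 5.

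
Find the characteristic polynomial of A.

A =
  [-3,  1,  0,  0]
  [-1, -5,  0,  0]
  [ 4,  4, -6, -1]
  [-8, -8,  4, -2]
x^4 + 16*x^3 + 96*x^2 + 256*x + 256

Expanding det(x·I − A) (e.g. by cofactor expansion or by noting that A is similar to its Jordan form J, which has the same characteristic polynomial as A) gives
  χ_A(x) = x^4 + 16*x^3 + 96*x^2 + 256*x + 256
which factors as (x + 4)^4. The eigenvalues (with algebraic multiplicities) are λ = -4 with multiplicity 4.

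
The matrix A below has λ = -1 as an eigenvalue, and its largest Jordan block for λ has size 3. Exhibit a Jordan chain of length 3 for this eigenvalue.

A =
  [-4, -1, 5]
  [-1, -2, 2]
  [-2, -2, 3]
A Jordan chain for λ = -1 of length 3:
v_1 = (-6, -2, -4)ᵀ
v_2 = (-1, -1, -2)ᵀ
v_3 = (0, 1, 0)ᵀ

Let N = A − (-1)·I. We want v_3 with N^3 v_3 = 0 but N^2 v_3 ≠ 0; then v_{j-1} := N · v_j for j = 3, …, 2.

Pick v_3 = (0, 1, 0)ᵀ.
Then v_2 = N · v_3 = (-1, -1, -2)ᵀ.
Then v_1 = N · v_2 = (-6, -2, -4)ᵀ.

Sanity check: (A − (-1)·I) v_1 = (0, 0, 0)ᵀ = 0. ✓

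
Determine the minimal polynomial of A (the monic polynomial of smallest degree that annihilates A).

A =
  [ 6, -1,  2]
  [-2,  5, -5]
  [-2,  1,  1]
x^3 - 12*x^2 + 48*x - 64

The characteristic polynomial is χ_A(x) = (x - 4)^3, so the eigenvalues are known. The minimal polynomial is
  m_A(x) = Π_λ (x − λ)^{k_λ}
where k_λ is the size of the *largest* Jordan block for λ (equivalently, the smallest k with (A − λI)^k v = 0 for every generalised eigenvector v of λ).

  λ = 4: largest Jordan block has size 3, contributing (x − 4)^3

So m_A(x) = (x - 4)^3 = x^3 - 12*x^2 + 48*x - 64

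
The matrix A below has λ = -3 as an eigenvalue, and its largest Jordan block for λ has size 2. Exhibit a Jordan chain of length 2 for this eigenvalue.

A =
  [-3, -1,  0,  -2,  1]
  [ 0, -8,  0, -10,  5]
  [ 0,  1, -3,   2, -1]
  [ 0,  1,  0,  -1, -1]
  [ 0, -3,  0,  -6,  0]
A Jordan chain for λ = -3 of length 2:
v_1 = (-1, -5, 1, 1, -3)ᵀ
v_2 = (0, 1, 0, 0, 0)ᵀ

Let N = A − (-3)·I. We want v_2 with N^2 v_2 = 0 but N^1 v_2 ≠ 0; then v_{j-1} := N · v_j for j = 2, …, 2.

Pick v_2 = (0, 1, 0, 0, 0)ᵀ.
Then v_1 = N · v_2 = (-1, -5, 1, 1, -3)ᵀ.

Sanity check: (A − (-3)·I) v_1 = (0, 0, 0, 0, 0)ᵀ = 0. ✓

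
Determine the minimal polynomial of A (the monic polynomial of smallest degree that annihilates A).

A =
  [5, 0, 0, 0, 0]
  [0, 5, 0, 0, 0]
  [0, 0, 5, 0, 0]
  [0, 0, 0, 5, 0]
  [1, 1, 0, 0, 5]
x^2 - 10*x + 25

The characteristic polynomial is χ_A(x) = (x - 5)^5, so the eigenvalues are known. The minimal polynomial is
  m_A(x) = Π_λ (x − λ)^{k_λ}
where k_λ is the size of the *largest* Jordan block for λ (equivalently, the smallest k with (A − λI)^k v = 0 for every generalised eigenvector v of λ).

  λ = 5: largest Jordan block has size 2, contributing (x − 5)^2

So m_A(x) = (x - 5)^2 = x^2 - 10*x + 25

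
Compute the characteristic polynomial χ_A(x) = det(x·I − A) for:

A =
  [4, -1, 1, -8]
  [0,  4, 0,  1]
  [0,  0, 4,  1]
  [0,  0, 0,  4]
x^4 - 16*x^3 + 96*x^2 - 256*x + 256

Expanding det(x·I − A) (e.g. by cofactor expansion or by noting that A is similar to its Jordan form J, which has the same characteristic polynomial as A) gives
  χ_A(x) = x^4 - 16*x^3 + 96*x^2 - 256*x + 256
which factors as (x - 4)^4. The eigenvalues (with algebraic multiplicities) are λ = 4 with multiplicity 4.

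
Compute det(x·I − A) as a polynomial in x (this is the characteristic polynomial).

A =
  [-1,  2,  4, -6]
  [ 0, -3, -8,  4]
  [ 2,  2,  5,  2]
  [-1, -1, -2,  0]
x^4 - x^3 - 7*x^2 + 13*x - 6

Expanding det(x·I − A) (e.g. by cofactor expansion or by noting that A is similar to its Jordan form J, which has the same characteristic polynomial as A) gives
  χ_A(x) = x^4 - x^3 - 7*x^2 + 13*x - 6
which factors as (x - 2)*(x - 1)^2*(x + 3). The eigenvalues (with algebraic multiplicities) are λ = -3 with multiplicity 1, λ = 1 with multiplicity 2, λ = 2 with multiplicity 1.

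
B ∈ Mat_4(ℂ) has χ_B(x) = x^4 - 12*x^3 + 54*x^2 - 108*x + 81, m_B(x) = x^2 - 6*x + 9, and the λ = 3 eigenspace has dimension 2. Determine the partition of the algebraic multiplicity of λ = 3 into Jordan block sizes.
Block sizes for λ = 3: [2, 2]

Step 1 — from the characteristic polynomial, algebraic multiplicity of λ = 3 is 4. From dim ker(B − (3)·I) = 2, there are exactly 2 Jordan blocks for λ = 3.
Step 2 — from the minimal polynomial, the factor (x − 3)^2 tells us the largest block for λ = 3 has size 2.
Step 3 — with total size 4, 2 blocks, and largest block 2, the block sizes (in nonincreasing order) are [2, 2].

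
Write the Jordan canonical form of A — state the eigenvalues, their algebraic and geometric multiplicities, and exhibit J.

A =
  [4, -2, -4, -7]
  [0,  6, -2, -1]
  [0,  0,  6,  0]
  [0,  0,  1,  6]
J_1(4) ⊕ J_3(6)

The characteristic polynomial is
  det(x·I − A) = x^4 - 22*x^3 + 180*x^2 - 648*x + 864 = (x - 6)^3*(x - 4)

Eigenvalues and multiplicities (the geometric multiplicity of λ is n − rank(A − λI), which equals the number of Jordan blocks for λ):
  λ = 4: algebraic multiplicity = 1, geometric multiplicity = 1
  λ = 6: algebraic multiplicity = 3, geometric multiplicity = 1

Determining the block sizes for each eigenvalue:
  λ = 4: one block (gm = 1), so the single block has size am = 1 → block sizes [1]
  λ = 6: one block (gm = 1), so the single block has size am = 3 → block sizes [3]

Assembling the blocks gives a Jordan form
J =
  [4, 0, 0, 0]
  [0, 6, 1, 0]
  [0, 0, 6, 1]
  [0, 0, 0, 6]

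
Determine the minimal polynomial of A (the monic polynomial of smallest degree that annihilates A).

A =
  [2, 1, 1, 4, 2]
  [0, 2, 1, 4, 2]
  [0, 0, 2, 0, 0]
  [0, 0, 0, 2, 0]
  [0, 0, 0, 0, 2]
x^3 - 6*x^2 + 12*x - 8

The characteristic polynomial is χ_A(x) = (x - 2)^5, so the eigenvalues are known. The minimal polynomial is
  m_A(x) = Π_λ (x − λ)^{k_λ}
where k_λ is the size of the *largest* Jordan block for λ (equivalently, the smallest k with (A − λI)^k v = 0 for every generalised eigenvector v of λ).

  λ = 2: largest Jordan block has size 3, contributing (x − 2)^3

So m_A(x) = (x - 2)^3 = x^3 - 6*x^2 + 12*x - 8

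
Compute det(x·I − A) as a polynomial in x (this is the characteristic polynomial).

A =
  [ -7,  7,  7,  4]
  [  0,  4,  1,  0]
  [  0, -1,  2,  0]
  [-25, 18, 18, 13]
x^4 - 12*x^3 + 54*x^2 - 108*x + 81

Expanding det(x·I − A) (e.g. by cofactor expansion or by noting that A is similar to its Jordan form J, which has the same characteristic polynomial as A) gives
  χ_A(x) = x^4 - 12*x^3 + 54*x^2 - 108*x + 81
which factors as (x - 3)^4. The eigenvalues (with algebraic multiplicities) are λ = 3 with multiplicity 4.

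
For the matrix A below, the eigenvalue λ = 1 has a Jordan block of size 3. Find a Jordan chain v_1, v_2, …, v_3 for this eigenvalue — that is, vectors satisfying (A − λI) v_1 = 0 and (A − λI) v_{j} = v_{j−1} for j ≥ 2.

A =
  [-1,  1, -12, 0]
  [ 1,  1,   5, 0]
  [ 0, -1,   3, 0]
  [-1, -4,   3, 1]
A Jordan chain for λ = 1 of length 3:
v_1 = (5, -2, -1, -2)ᵀ
v_2 = (-2, 1, 0, -1)ᵀ
v_3 = (1, 0, 0, 0)ᵀ

Let N = A − (1)·I. We want v_3 with N^3 v_3 = 0 but N^2 v_3 ≠ 0; then v_{j-1} := N · v_j for j = 3, …, 2.

Pick v_3 = (1, 0, 0, 0)ᵀ.
Then v_2 = N · v_3 = (-2, 1, 0, -1)ᵀ.
Then v_1 = N · v_2 = (5, -2, -1, -2)ᵀ.

Sanity check: (A − (1)·I) v_1 = (0, 0, 0, 0)ᵀ = 0. ✓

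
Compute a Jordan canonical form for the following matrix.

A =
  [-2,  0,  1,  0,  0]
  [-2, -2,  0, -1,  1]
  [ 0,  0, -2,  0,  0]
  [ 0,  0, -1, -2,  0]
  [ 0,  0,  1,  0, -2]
J_2(-2) ⊕ J_2(-2) ⊕ J_1(-2)

The characteristic polynomial is
  det(x·I − A) = x^5 + 10*x^4 + 40*x^3 + 80*x^2 + 80*x + 32 = (x + 2)^5

Eigenvalues and multiplicities (the geometric multiplicity of λ is n − rank(A − λI), which equals the number of Jordan blocks for λ):
  λ = -2: algebraic multiplicity = 5, geometric multiplicity = 3

Determining the block sizes for each eigenvalue:
  λ = -2: with am = 5 and gm = 3, the partition is not yet determined (e.g. several partitions of 5 into 3 parts exist). Let N = A − (-2)·I. Computing rank(N^1) = 2, rank(N^2) = 0; the number of blocks of size ≥ j is rank(N^{j−1}) − rank(N^j), giving [3, 2]. So we have 2 block(s) of size 2, 1 block(s) of size 1 → block sizes [2, 2, 1]

Assembling the blocks gives a Jordan form
J =
  [-2,  1,  0,  0,  0]
  [ 0, -2,  0,  0,  0]
  [ 0,  0, -2,  1,  0]
  [ 0,  0,  0, -2,  0]
  [ 0,  0,  0,  0, -2]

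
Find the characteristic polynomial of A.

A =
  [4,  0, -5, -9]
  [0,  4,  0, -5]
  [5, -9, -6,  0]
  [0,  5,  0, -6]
x^4 + 4*x^3 + 6*x^2 + 4*x + 1

Expanding det(x·I − A) (e.g. by cofactor expansion or by noting that A is similar to its Jordan form J, which has the same characteristic polynomial as A) gives
  χ_A(x) = x^4 + 4*x^3 + 6*x^2 + 4*x + 1
which factors as (x + 1)^4. The eigenvalues (with algebraic multiplicities) are λ = -1 with multiplicity 4.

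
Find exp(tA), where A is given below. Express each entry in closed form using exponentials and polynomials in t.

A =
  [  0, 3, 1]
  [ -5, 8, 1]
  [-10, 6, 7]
e^{tA} =
  [-5*t*exp(5*t) + exp(5*t), 3*t*exp(5*t), t*exp(5*t)]
  [-5*t*exp(5*t), 3*t*exp(5*t) + exp(5*t), t*exp(5*t)]
  [-10*t*exp(5*t), 6*t*exp(5*t), 2*t*exp(5*t) + exp(5*t)]

Strategy: write A = P · J · P⁻¹ where J is a Jordan canonical form, so e^{tA} = P · e^{tJ} · P⁻¹, and e^{tJ} can be computed block-by-block.

A has Jordan form
J =
  [5, 1, 0]
  [0, 5, 0]
  [0, 0, 5]
(up to reordering of blocks).

Per-block formulas:
  For a 1×1 block at λ = 5: exp(t · [5]) = [e^(5t)].
  For a 2×2 Jordan block J_2(5): exp(t · J_2(5)) = e^(5t)·(I + t·N), where N is the 2×2 nilpotent shift.

After assembling e^{tJ} and conjugating by P, we get:

e^{tA} =
  [-5*t*exp(5*t) + exp(5*t), 3*t*exp(5*t), t*exp(5*t)]
  [-5*t*exp(5*t), 3*t*exp(5*t) + exp(5*t), t*exp(5*t)]
  [-10*t*exp(5*t), 6*t*exp(5*t), 2*t*exp(5*t) + exp(5*t)]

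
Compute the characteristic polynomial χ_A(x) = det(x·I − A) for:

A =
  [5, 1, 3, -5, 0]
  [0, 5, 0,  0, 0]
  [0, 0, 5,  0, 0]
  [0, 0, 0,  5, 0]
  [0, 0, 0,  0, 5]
x^5 - 25*x^4 + 250*x^3 - 1250*x^2 + 3125*x - 3125

Expanding det(x·I − A) (e.g. by cofactor expansion or by noting that A is similar to its Jordan form J, which has the same characteristic polynomial as A) gives
  χ_A(x) = x^5 - 25*x^4 + 250*x^3 - 1250*x^2 + 3125*x - 3125
which factors as (x - 5)^5. The eigenvalues (with algebraic multiplicities) are λ = 5 with multiplicity 5.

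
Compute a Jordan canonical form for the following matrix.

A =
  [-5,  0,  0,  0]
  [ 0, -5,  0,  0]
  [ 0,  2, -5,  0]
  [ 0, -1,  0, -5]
J_2(-5) ⊕ J_1(-5) ⊕ J_1(-5)

The characteristic polynomial is
  det(x·I − A) = x^4 + 20*x^3 + 150*x^2 + 500*x + 625 = (x + 5)^4

Eigenvalues and multiplicities (the geometric multiplicity of λ is n − rank(A − λI), which equals the number of Jordan blocks for λ):
  λ = -5: algebraic multiplicity = 4, geometric multiplicity = 3

Determining the block sizes for each eigenvalue:
  λ = -5: 3 blocks summing to 4 forces exactly one block of size 2 and the rest size 1 → block sizes [2, 1, 1]

Assembling the blocks gives a Jordan form
J =
  [-5,  1,  0,  0]
  [ 0, -5,  0,  0]
  [ 0,  0, -5,  0]
  [ 0,  0,  0, -5]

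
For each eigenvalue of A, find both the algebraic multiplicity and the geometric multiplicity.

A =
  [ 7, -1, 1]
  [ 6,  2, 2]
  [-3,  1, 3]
λ = 4: alg = 3, geom = 2

Step 1 — factor the characteristic polynomial to read off the algebraic multiplicities:
  χ_A(x) = (x - 4)^3

Step 2 — compute geometric multiplicities via the rank-nullity identity g(λ) = n − rank(A − λI):
  rank(A − (4)·I) = 1, so dim ker(A − (4)·I) = n − 1 = 2

Summary:
  λ = 4: algebraic multiplicity = 3, geometric multiplicity = 2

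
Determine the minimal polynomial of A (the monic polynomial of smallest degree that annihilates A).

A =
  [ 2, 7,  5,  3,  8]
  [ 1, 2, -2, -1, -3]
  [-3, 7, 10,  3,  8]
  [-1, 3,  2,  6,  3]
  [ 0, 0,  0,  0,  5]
x^3 - 15*x^2 + 75*x - 125

The characteristic polynomial is χ_A(x) = (x - 5)^5, so the eigenvalues are known. The minimal polynomial is
  m_A(x) = Π_λ (x − λ)^{k_λ}
where k_λ is the size of the *largest* Jordan block for λ (equivalently, the smallest k with (A − λI)^k v = 0 for every generalised eigenvector v of λ).

  λ = 5: largest Jordan block has size 3, contributing (x − 5)^3

So m_A(x) = (x - 5)^3 = x^3 - 15*x^2 + 75*x - 125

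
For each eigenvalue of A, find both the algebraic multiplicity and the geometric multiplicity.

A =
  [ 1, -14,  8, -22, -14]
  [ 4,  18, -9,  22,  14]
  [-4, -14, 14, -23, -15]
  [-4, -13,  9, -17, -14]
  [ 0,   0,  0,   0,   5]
λ = 1: alg = 1, geom = 1; λ = 5: alg = 4, geom = 2

Step 1 — factor the characteristic polynomial to read off the algebraic multiplicities:
  χ_A(x) = (x - 5)^4*(x - 1)

Step 2 — compute geometric multiplicities via the rank-nullity identity g(λ) = n − rank(A − λI):
  rank(A − (1)·I) = 4, so dim ker(A − (1)·I) = n − 4 = 1
  rank(A − (5)·I) = 3, so dim ker(A − (5)·I) = n − 3 = 2

Summary:
  λ = 1: algebraic multiplicity = 1, geometric multiplicity = 1
  λ = 5: algebraic multiplicity = 4, geometric multiplicity = 2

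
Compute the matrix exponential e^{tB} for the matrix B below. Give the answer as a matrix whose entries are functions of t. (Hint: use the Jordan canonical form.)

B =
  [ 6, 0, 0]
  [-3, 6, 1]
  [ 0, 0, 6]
e^{tB} =
  [exp(6*t), 0, 0]
  [-3*t*exp(6*t), exp(6*t), t*exp(6*t)]
  [0, 0, exp(6*t)]

Strategy: write B = P · J · P⁻¹ where J is a Jordan canonical form, so e^{tB} = P · e^{tJ} · P⁻¹, and e^{tJ} can be computed block-by-block.

B has Jordan form
J =
  [6, 1, 0]
  [0, 6, 0]
  [0, 0, 6]
(up to reordering of blocks).

Per-block formulas:
  For a 2×2 Jordan block J_2(6): exp(t · J_2(6)) = e^(6t)·(I + t·N), where N is the 2×2 nilpotent shift.
  For a 1×1 block at λ = 6: exp(t · [6]) = [e^(6t)].

After assembling e^{tJ} and conjugating by P, we get:

e^{tB} =
  [exp(6*t), 0, 0]
  [-3*t*exp(6*t), exp(6*t), t*exp(6*t)]
  [0, 0, exp(6*t)]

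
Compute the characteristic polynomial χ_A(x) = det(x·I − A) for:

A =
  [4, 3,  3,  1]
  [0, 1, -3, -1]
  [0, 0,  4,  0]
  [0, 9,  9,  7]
x^4 - 16*x^3 + 96*x^2 - 256*x + 256

Expanding det(x·I − A) (e.g. by cofactor expansion or by noting that A is similar to its Jordan form J, which has the same characteristic polynomial as A) gives
  χ_A(x) = x^4 - 16*x^3 + 96*x^2 - 256*x + 256
which factors as (x - 4)^4. The eigenvalues (with algebraic multiplicities) are λ = 4 with multiplicity 4.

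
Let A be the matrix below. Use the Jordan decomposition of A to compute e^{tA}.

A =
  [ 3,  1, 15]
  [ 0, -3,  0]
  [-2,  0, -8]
e^{tA} =
  [6*exp(-2*t) - 5*exp(-3*t), -5*t*exp(-3*t) + 6*exp(-2*t) - 6*exp(-3*t), 15*exp(-2*t) - 15*exp(-3*t)]
  [0, exp(-3*t), 0]
  [-2*exp(-2*t) + 2*exp(-3*t), 2*t*exp(-3*t) - 2*exp(-2*t) + 2*exp(-3*t), -5*exp(-2*t) + 6*exp(-3*t)]

Strategy: write A = P · J · P⁻¹ where J is a Jordan canonical form, so e^{tA} = P · e^{tJ} · P⁻¹, and e^{tJ} can be computed block-by-block.

A has Jordan form
J =
  [-3,  1,  0]
  [ 0, -3,  0]
  [ 0,  0, -2]
(up to reordering of blocks).

Per-block formulas:
  For a 1×1 block at λ = -2: exp(t · [-2]) = [e^(-2t)].
  For a 2×2 Jordan block J_2(-3): exp(t · J_2(-3)) = e^(-3t)·(I + t·N), where N is the 2×2 nilpotent shift.

After assembling e^{tJ} and conjugating by P, we get:

e^{tA} =
  [6*exp(-2*t) - 5*exp(-3*t), -5*t*exp(-3*t) + 6*exp(-2*t) - 6*exp(-3*t), 15*exp(-2*t) - 15*exp(-3*t)]
  [0, exp(-3*t), 0]
  [-2*exp(-2*t) + 2*exp(-3*t), 2*t*exp(-3*t) - 2*exp(-2*t) + 2*exp(-3*t), -5*exp(-2*t) + 6*exp(-3*t)]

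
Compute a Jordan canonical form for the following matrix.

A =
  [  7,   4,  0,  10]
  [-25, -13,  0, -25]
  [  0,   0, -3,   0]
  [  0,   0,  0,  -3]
J_2(-3) ⊕ J_1(-3) ⊕ J_1(-3)

The characteristic polynomial is
  det(x·I − A) = x^4 + 12*x^3 + 54*x^2 + 108*x + 81 = (x + 3)^4

Eigenvalues and multiplicities (the geometric multiplicity of λ is n − rank(A − λI), which equals the number of Jordan blocks for λ):
  λ = -3: algebraic multiplicity = 4, geometric multiplicity = 3

Determining the block sizes for each eigenvalue:
  λ = -3: 3 blocks summing to 4 forces exactly one block of size 2 and the rest size 1 → block sizes [2, 1, 1]

Assembling the blocks gives a Jordan form
J =
  [-3,  1,  0,  0]
  [ 0, -3,  0,  0]
  [ 0,  0, -3,  0]
  [ 0,  0,  0, -3]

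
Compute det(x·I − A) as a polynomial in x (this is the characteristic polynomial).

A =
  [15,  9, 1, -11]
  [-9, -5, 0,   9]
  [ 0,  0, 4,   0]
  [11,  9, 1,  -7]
x^4 - 7*x^3 - 12*x^2 + 176*x - 320

Expanding det(x·I − A) (e.g. by cofactor expansion or by noting that A is similar to its Jordan form J, which has the same characteristic polynomial as A) gives
  χ_A(x) = x^4 - 7*x^3 - 12*x^2 + 176*x - 320
which factors as (x - 4)^3*(x + 5). The eigenvalues (with algebraic multiplicities) are λ = -5 with multiplicity 1, λ = 4 with multiplicity 3.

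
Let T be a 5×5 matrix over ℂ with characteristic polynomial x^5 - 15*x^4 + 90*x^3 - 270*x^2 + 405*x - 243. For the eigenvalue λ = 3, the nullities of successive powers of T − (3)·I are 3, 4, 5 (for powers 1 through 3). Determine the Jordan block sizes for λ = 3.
Block sizes for λ = 3: [3, 1, 1]

From the dimensions of kernels of powers, the number of Jordan blocks of size at least j is d_j − d_{j−1} where d_j = dim ker(N^j) (with d_0 = 0). Computing the differences gives [3, 1, 1].
The number of blocks of size exactly k is (#blocks of size ≥ k) − (#blocks of size ≥ k + 1), so the partition is: 2 block(s) of size 1, 1 block(s) of size 3.
In nonincreasing order the block sizes are [3, 1, 1].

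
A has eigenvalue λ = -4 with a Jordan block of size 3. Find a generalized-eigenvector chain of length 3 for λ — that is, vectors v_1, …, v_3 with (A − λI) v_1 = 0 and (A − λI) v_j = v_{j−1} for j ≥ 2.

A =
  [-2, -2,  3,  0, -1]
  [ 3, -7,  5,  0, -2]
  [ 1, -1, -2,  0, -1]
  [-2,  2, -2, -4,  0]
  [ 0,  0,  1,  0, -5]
A Jordan chain for λ = -4 of length 3:
v_1 = (1, 2, 1, 0, 1)ᵀ
v_2 = (2, 3, 1, -2, 0)ᵀ
v_3 = (1, 0, 0, 0, 0)ᵀ

Let N = A − (-4)·I. We want v_3 with N^3 v_3 = 0 but N^2 v_3 ≠ 0; then v_{j-1} := N · v_j for j = 3, …, 2.

Pick v_3 = (1, 0, 0, 0, 0)ᵀ.
Then v_2 = N · v_3 = (2, 3, 1, -2, 0)ᵀ.
Then v_1 = N · v_2 = (1, 2, 1, 0, 1)ᵀ.

Sanity check: (A − (-4)·I) v_1 = (0, 0, 0, 0, 0)ᵀ = 0. ✓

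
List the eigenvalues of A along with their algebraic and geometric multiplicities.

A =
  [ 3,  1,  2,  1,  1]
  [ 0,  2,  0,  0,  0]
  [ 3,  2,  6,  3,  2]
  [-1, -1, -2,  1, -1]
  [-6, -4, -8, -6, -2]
λ = 2: alg = 5, geom = 3

Step 1 — factor the characteristic polynomial to read off the algebraic multiplicities:
  χ_A(x) = (x - 2)^5

Step 2 — compute geometric multiplicities via the rank-nullity identity g(λ) = n − rank(A − λI):
  rank(A − (2)·I) = 2, so dim ker(A − (2)·I) = n − 2 = 3

Summary:
  λ = 2: algebraic multiplicity = 5, geometric multiplicity = 3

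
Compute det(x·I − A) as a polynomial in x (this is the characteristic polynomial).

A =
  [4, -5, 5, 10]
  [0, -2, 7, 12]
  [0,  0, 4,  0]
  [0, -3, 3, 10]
x^4 - 16*x^3 + 96*x^2 - 256*x + 256

Expanding det(x·I − A) (e.g. by cofactor expansion or by noting that A is similar to its Jordan form J, which has the same characteristic polynomial as A) gives
  χ_A(x) = x^4 - 16*x^3 + 96*x^2 - 256*x + 256
which factors as (x - 4)^4. The eigenvalues (with algebraic multiplicities) are λ = 4 with multiplicity 4.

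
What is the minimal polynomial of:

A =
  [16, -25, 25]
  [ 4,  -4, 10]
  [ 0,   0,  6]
x^2 - 12*x + 36

The characteristic polynomial is χ_A(x) = (x - 6)^3, so the eigenvalues are known. The minimal polynomial is
  m_A(x) = Π_λ (x − λ)^{k_λ}
where k_λ is the size of the *largest* Jordan block for λ (equivalently, the smallest k with (A − λI)^k v = 0 for every generalised eigenvector v of λ).

  λ = 6: largest Jordan block has size 2, contributing (x − 6)^2

So m_A(x) = (x - 6)^2 = x^2 - 12*x + 36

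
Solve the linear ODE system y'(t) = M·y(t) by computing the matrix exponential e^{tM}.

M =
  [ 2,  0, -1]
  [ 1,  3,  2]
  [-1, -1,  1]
e^{tM} =
  [t^2*exp(2*t)/2 + exp(2*t), t^2*exp(2*t)/2, t^2*exp(2*t)/2 - t*exp(2*t)]
  [-t^2*exp(2*t)/2 + t*exp(2*t), -t^2*exp(2*t)/2 + t*exp(2*t) + exp(2*t), -t^2*exp(2*t)/2 + 2*t*exp(2*t)]
  [-t*exp(2*t), -t*exp(2*t), -t*exp(2*t) + exp(2*t)]

Strategy: write M = P · J · P⁻¹ where J is a Jordan canonical form, so e^{tM} = P · e^{tJ} · P⁻¹, and e^{tJ} can be computed block-by-block.

M has Jordan form
J =
  [2, 1, 0]
  [0, 2, 1]
  [0, 0, 2]
(up to reordering of blocks).

Per-block formulas:
  For a 3×3 Jordan block J_3(2): exp(t · J_3(2)) = e^(2t)·(I + t·N + (t^2/2)·N^2), where N is the 3×3 nilpotent shift.

After assembling e^{tJ} and conjugating by P, we get:

e^{tM} =
  [t^2*exp(2*t)/2 + exp(2*t), t^2*exp(2*t)/2, t^2*exp(2*t)/2 - t*exp(2*t)]
  [-t^2*exp(2*t)/2 + t*exp(2*t), -t^2*exp(2*t)/2 + t*exp(2*t) + exp(2*t), -t^2*exp(2*t)/2 + 2*t*exp(2*t)]
  [-t*exp(2*t), -t*exp(2*t), -t*exp(2*t) + exp(2*t)]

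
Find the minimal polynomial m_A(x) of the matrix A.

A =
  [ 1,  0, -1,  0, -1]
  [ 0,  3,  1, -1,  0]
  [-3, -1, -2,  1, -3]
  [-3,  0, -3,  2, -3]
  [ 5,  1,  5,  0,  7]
x^4 - 9*x^3 + 30*x^2 - 44*x + 24

The characteristic polynomial is χ_A(x) = (x - 3)*(x - 2)^4, so the eigenvalues are known. The minimal polynomial is
  m_A(x) = Π_λ (x − λ)^{k_λ}
where k_λ is the size of the *largest* Jordan block for λ (equivalently, the smallest k with (A − λI)^k v = 0 for every generalised eigenvector v of λ).

  λ = 2: largest Jordan block has size 3, contributing (x − 2)^3
  λ = 3: largest Jordan block has size 1, contributing (x − 3)

So m_A(x) = (x - 3)*(x - 2)^3 = x^4 - 9*x^3 + 30*x^2 - 44*x + 24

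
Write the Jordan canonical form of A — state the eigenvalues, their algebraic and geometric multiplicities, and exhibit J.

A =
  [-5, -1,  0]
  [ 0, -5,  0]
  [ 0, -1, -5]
J_2(-5) ⊕ J_1(-5)

The characteristic polynomial is
  det(x·I − A) = x^3 + 15*x^2 + 75*x + 125 = (x + 5)^3

Eigenvalues and multiplicities (the geometric multiplicity of λ is n − rank(A − λI), which equals the number of Jordan blocks for λ):
  λ = -5: algebraic multiplicity = 3, geometric multiplicity = 2

Determining the block sizes for each eigenvalue:
  λ = -5: 2 blocks summing to 3 forces exactly one block of size 2 and the rest size 1 → block sizes [2, 1]

Assembling the blocks gives a Jordan form
J =
  [-5,  1,  0]
  [ 0, -5,  0]
  [ 0,  0, -5]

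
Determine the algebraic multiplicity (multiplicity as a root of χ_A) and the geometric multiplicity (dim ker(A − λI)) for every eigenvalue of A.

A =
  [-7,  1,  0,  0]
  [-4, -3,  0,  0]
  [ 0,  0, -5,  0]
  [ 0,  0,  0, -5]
λ = -5: alg = 4, geom = 3

Step 1 — factor the characteristic polynomial to read off the algebraic multiplicities:
  χ_A(x) = (x + 5)^4

Step 2 — compute geometric multiplicities via the rank-nullity identity g(λ) = n − rank(A − λI):
  rank(A − (-5)·I) = 1, so dim ker(A − (-5)·I) = n − 1 = 3

Summary:
  λ = -5: algebraic multiplicity = 4, geometric multiplicity = 3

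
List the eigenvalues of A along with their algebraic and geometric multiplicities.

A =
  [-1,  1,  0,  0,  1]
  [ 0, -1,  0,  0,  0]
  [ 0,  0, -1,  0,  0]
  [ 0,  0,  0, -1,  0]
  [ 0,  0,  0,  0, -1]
λ = -1: alg = 5, geom = 4

Step 1 — factor the characteristic polynomial to read off the algebraic multiplicities:
  χ_A(x) = (x + 1)^5

Step 2 — compute geometric multiplicities via the rank-nullity identity g(λ) = n − rank(A − λI):
  rank(A − (-1)·I) = 1, so dim ker(A − (-1)·I) = n − 1 = 4

Summary:
  λ = -1: algebraic multiplicity = 5, geometric multiplicity = 4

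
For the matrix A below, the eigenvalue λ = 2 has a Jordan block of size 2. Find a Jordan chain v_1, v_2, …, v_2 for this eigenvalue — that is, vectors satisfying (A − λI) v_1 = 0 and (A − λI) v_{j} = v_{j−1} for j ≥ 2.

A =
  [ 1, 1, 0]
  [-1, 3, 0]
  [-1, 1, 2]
A Jordan chain for λ = 2 of length 2:
v_1 = (-1, -1, -1)ᵀ
v_2 = (1, 0, 0)ᵀ

Let N = A − (2)·I. We want v_2 with N^2 v_2 = 0 but N^1 v_2 ≠ 0; then v_{j-1} := N · v_j for j = 2, …, 2.

Pick v_2 = (1, 0, 0)ᵀ.
Then v_1 = N · v_2 = (-1, -1, -1)ᵀ.

Sanity check: (A − (2)·I) v_1 = (0, 0, 0)ᵀ = 0. ✓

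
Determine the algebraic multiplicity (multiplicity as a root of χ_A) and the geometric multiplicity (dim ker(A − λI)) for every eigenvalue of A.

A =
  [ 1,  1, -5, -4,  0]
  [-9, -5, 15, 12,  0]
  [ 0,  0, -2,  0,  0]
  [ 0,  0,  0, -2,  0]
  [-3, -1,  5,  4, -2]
λ = -2: alg = 5, geom = 4

Step 1 — factor the characteristic polynomial to read off the algebraic multiplicities:
  χ_A(x) = (x + 2)^5

Step 2 — compute geometric multiplicities via the rank-nullity identity g(λ) = n − rank(A − λI):
  rank(A − (-2)·I) = 1, so dim ker(A − (-2)·I) = n − 1 = 4

Summary:
  λ = -2: algebraic multiplicity = 5, geometric multiplicity = 4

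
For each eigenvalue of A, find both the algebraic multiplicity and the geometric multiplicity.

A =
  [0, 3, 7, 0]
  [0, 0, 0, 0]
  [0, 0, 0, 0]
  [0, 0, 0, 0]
λ = 0: alg = 4, geom = 3

Step 1 — factor the characteristic polynomial to read off the algebraic multiplicities:
  χ_A(x) = x^4

Step 2 — compute geometric multiplicities via the rank-nullity identity g(λ) = n − rank(A − λI):
  rank(A − (0)·I) = 1, so dim ker(A − (0)·I) = n − 1 = 3

Summary:
  λ = 0: algebraic multiplicity = 4, geometric multiplicity = 3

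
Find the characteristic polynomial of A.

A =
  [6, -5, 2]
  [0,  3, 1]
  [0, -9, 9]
x^3 - 18*x^2 + 108*x - 216

Expanding det(x·I − A) (e.g. by cofactor expansion or by noting that A is similar to its Jordan form J, which has the same characteristic polynomial as A) gives
  χ_A(x) = x^3 - 18*x^2 + 108*x - 216
which factors as (x - 6)^3. The eigenvalues (with algebraic multiplicities) are λ = 6 with multiplicity 3.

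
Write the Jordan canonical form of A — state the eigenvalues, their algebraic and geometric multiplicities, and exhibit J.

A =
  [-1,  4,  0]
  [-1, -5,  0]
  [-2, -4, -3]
J_2(-3) ⊕ J_1(-3)

The characteristic polynomial is
  det(x·I − A) = x^3 + 9*x^2 + 27*x + 27 = (x + 3)^3

Eigenvalues and multiplicities (the geometric multiplicity of λ is n − rank(A − λI), which equals the number of Jordan blocks for λ):
  λ = -3: algebraic multiplicity = 3, geometric multiplicity = 2

Determining the block sizes for each eigenvalue:
  λ = -3: 2 blocks summing to 3 forces exactly one block of size 2 and the rest size 1 → block sizes [2, 1]

Assembling the blocks gives a Jordan form
J =
  [-3,  1,  0]
  [ 0, -3,  0]
  [ 0,  0, -3]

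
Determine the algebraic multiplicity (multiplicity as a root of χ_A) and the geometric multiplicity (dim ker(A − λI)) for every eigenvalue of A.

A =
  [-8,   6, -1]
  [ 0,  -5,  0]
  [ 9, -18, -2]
λ = -5: alg = 3, geom = 2

Step 1 — factor the characteristic polynomial to read off the algebraic multiplicities:
  χ_A(x) = (x + 5)^3

Step 2 — compute geometric multiplicities via the rank-nullity identity g(λ) = n − rank(A − λI):
  rank(A − (-5)·I) = 1, so dim ker(A − (-5)·I) = n − 1 = 2

Summary:
  λ = -5: algebraic multiplicity = 3, geometric multiplicity = 2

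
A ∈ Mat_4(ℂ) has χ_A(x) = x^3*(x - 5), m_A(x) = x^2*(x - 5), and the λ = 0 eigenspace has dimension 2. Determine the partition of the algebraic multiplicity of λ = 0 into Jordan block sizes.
Block sizes for λ = 0: [2, 1]

Step 1 — from the characteristic polynomial, algebraic multiplicity of λ = 0 is 3. From dim ker(A − (0)·I) = 2, there are exactly 2 Jordan blocks for λ = 0.
Step 2 — from the minimal polynomial, the factor (x − 0)^2 tells us the largest block for λ = 0 has size 2.
Step 3 — with total size 3, 2 blocks, and largest block 2, the block sizes (in nonincreasing order) are [2, 1].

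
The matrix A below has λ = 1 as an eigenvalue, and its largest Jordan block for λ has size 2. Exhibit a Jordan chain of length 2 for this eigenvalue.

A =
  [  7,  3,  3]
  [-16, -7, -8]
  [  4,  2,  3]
A Jordan chain for λ = 1 of length 2:
v_1 = (6, -16, 4)ᵀ
v_2 = (1, 0, 0)ᵀ

Let N = A − (1)·I. We want v_2 with N^2 v_2 = 0 but N^1 v_2 ≠ 0; then v_{j-1} := N · v_j for j = 2, …, 2.

Pick v_2 = (1, 0, 0)ᵀ.
Then v_1 = N · v_2 = (6, -16, 4)ᵀ.

Sanity check: (A − (1)·I) v_1 = (0, 0, 0)ᵀ = 0. ✓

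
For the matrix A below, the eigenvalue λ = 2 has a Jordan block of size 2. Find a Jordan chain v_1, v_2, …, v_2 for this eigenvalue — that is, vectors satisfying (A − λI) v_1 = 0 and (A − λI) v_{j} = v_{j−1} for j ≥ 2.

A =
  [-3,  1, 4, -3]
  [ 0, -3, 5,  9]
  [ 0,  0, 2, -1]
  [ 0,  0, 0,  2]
A Jordan chain for λ = 2 of length 2:
v_1 = (-1, -1, -1, 0)ᵀ
v_2 = (0, 2, 0, 1)ᵀ

Let N = A − (2)·I. We want v_2 with N^2 v_2 = 0 but N^1 v_2 ≠ 0; then v_{j-1} := N · v_j for j = 2, …, 2.

Pick v_2 = (0, 2, 0, 1)ᵀ.
Then v_1 = N · v_2 = (-1, -1, -1, 0)ᵀ.

Sanity check: (A − (2)·I) v_1 = (0, 0, 0, 0)ᵀ = 0. ✓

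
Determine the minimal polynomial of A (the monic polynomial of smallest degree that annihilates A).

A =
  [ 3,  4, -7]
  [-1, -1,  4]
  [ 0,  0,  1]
x^3 - 3*x^2 + 3*x - 1

The characteristic polynomial is χ_A(x) = (x - 1)^3, so the eigenvalues are known. The minimal polynomial is
  m_A(x) = Π_λ (x − λ)^{k_λ}
where k_λ is the size of the *largest* Jordan block for λ (equivalently, the smallest k with (A − λI)^k v = 0 for every generalised eigenvector v of λ).

  λ = 1: largest Jordan block has size 3, contributing (x − 1)^3

So m_A(x) = (x - 1)^3 = x^3 - 3*x^2 + 3*x - 1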